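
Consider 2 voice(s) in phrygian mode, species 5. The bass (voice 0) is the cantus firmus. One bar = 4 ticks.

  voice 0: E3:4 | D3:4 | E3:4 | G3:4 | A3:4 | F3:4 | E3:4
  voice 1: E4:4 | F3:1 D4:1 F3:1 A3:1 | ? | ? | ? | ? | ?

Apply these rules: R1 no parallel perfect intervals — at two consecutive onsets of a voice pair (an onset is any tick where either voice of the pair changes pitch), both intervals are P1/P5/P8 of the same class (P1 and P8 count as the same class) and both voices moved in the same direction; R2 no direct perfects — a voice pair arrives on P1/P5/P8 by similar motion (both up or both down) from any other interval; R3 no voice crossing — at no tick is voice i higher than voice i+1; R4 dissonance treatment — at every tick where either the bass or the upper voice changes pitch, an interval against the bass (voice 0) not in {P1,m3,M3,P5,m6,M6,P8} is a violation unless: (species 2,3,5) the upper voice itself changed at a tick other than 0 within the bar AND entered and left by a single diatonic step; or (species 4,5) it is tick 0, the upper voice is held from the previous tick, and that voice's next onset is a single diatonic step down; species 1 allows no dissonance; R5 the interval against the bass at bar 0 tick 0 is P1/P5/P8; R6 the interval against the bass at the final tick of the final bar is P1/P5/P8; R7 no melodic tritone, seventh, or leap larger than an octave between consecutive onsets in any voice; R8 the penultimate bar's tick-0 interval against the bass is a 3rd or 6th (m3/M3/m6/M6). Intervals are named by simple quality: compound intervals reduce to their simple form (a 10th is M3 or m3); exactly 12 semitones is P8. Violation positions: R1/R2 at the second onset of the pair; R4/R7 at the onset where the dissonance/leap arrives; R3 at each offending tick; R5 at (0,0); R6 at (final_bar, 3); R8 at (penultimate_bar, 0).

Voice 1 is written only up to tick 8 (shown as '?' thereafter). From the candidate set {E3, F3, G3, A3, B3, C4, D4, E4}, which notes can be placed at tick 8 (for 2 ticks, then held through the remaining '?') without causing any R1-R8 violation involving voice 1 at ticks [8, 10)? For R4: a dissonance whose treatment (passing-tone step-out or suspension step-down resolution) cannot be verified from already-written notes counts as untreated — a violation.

E3: legal
F3: violates R4
G3: legal
A3: violates R4
B3: violates R1
C4: legal
D4: violates R4
E4: violates R2

{C4, E3, G3}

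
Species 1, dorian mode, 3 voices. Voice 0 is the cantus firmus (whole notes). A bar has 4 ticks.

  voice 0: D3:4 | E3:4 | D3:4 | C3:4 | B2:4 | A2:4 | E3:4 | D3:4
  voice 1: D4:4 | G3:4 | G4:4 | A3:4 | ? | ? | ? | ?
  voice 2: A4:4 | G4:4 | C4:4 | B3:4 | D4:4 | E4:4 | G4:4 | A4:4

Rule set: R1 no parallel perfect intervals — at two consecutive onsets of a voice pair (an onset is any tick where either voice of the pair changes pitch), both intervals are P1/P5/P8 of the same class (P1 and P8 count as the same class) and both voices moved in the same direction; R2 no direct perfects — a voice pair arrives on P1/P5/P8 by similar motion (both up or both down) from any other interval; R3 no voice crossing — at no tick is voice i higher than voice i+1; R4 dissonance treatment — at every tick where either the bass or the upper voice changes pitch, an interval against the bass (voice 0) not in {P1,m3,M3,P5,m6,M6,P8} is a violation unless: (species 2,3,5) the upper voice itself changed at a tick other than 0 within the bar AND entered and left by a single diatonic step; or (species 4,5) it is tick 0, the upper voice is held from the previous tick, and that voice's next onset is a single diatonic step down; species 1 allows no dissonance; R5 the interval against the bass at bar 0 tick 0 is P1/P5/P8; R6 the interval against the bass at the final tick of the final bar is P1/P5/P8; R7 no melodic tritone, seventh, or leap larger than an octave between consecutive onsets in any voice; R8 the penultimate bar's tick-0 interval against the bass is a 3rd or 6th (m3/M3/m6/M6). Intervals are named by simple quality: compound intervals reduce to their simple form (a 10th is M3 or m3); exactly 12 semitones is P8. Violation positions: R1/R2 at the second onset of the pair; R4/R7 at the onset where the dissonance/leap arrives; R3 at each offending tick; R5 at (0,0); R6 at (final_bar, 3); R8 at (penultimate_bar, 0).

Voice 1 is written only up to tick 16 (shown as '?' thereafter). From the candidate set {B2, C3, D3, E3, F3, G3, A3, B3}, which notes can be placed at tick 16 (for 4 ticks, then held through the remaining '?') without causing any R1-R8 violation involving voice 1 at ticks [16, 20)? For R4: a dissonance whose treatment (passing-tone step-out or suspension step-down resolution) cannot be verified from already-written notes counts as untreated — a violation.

B2: violates R2,R7
C3: violates R4
D3: legal
E3: violates R4
F3: violates R4
G3: legal
A3: violates R4
B3: legal

{B3, D3, G3}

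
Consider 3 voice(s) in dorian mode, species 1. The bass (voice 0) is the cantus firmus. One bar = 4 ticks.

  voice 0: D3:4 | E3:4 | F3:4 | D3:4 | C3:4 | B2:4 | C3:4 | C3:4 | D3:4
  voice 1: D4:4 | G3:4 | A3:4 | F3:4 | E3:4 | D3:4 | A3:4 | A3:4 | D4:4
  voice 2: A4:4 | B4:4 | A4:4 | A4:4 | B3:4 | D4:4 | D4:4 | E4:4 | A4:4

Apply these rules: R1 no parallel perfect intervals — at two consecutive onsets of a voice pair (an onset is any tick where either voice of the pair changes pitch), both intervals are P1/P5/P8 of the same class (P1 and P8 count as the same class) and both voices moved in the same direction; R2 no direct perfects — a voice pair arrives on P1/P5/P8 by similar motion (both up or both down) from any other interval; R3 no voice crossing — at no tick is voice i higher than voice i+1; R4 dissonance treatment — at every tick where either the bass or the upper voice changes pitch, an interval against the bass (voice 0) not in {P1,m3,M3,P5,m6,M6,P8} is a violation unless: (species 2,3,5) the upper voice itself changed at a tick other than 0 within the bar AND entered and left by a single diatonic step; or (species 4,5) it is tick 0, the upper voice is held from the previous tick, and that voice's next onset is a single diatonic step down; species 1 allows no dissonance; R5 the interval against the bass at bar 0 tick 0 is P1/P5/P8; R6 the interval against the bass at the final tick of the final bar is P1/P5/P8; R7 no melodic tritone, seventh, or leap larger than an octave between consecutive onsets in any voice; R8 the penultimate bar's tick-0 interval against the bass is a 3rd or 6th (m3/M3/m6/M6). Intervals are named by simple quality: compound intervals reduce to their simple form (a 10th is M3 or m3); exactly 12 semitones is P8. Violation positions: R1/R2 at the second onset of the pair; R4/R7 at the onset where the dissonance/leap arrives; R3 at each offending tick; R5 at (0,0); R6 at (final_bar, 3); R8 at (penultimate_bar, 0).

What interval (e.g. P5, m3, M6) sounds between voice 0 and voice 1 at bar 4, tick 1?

voice 0=C3 voice 1=E3 -> M3

M3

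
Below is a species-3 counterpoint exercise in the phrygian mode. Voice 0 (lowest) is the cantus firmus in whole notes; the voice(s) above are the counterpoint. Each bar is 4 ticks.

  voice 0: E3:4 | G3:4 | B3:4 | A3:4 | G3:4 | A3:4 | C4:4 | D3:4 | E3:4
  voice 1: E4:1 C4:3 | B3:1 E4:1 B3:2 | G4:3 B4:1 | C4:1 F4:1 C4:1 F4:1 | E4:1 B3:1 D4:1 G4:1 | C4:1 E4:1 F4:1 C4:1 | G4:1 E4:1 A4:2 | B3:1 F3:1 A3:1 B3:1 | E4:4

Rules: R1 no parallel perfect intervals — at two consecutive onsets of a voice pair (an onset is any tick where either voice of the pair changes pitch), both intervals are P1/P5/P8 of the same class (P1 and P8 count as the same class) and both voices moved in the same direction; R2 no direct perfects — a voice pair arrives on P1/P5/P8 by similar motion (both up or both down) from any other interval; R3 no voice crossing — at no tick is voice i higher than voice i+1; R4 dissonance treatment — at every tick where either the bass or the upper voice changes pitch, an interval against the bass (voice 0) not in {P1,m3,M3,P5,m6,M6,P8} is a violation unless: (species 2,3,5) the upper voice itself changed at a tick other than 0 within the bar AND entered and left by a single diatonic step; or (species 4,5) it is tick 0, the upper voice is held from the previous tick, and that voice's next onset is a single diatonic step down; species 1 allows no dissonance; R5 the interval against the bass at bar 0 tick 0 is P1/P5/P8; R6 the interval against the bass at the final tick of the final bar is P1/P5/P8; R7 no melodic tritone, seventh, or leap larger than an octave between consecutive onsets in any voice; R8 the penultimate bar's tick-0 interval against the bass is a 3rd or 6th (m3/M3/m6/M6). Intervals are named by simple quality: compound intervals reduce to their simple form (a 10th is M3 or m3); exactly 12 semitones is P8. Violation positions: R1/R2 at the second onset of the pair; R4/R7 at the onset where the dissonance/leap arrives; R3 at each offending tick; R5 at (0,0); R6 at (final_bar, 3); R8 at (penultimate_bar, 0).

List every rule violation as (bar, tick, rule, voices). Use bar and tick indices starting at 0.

bar 0: v0=E3 v1=E4 downbeat P8
bar 1: v0=G3 v1=B3 downbeat M3
bar 2: v0=B3 v1=G4 downbeat m6
bar 3: v0=A3 v1=C4 downbeat m3
bar 4: v0=G3 v1=E4 downbeat M6
bar 5: v0=A3 v1=C4 downbeat m3
bar 6: v0=C4 v1=G4 downbeat P5
bar 7: v0=D3 v1=B3 downbeat M6
bar 8: v0=E3 v1=E4 downbeat P8
  -> R7 @ bar 3 tick 0 v(1,): B4->C4 leap 11st
  -> R2 @ bar 6 tick 0 v(0, 1): A3/C4 m3 -> C4/G4 P5 similar
  -> R7 @ bar 7 tick 0 v(0,): C4->D3 leap 10st
  -> R7 @ bar 7 tick 0 v(1,): A4->B3 leap 10st
  -> R7 @ bar 7 tick 1 v(1,): B3->F3 leap 6st
  -> R2 @ bar 8 tick 0 v(0, 1): D3/B3 M6 -> E3/E4 P8 similar

(3, 0, R7, (1,))
(6, 0, R2, (0, 1))
(7, 0, R7, (0,))
(7, 0, R7, (1,))
(7, 1, R7, (1,))
(8, 0, R2, (0, 1))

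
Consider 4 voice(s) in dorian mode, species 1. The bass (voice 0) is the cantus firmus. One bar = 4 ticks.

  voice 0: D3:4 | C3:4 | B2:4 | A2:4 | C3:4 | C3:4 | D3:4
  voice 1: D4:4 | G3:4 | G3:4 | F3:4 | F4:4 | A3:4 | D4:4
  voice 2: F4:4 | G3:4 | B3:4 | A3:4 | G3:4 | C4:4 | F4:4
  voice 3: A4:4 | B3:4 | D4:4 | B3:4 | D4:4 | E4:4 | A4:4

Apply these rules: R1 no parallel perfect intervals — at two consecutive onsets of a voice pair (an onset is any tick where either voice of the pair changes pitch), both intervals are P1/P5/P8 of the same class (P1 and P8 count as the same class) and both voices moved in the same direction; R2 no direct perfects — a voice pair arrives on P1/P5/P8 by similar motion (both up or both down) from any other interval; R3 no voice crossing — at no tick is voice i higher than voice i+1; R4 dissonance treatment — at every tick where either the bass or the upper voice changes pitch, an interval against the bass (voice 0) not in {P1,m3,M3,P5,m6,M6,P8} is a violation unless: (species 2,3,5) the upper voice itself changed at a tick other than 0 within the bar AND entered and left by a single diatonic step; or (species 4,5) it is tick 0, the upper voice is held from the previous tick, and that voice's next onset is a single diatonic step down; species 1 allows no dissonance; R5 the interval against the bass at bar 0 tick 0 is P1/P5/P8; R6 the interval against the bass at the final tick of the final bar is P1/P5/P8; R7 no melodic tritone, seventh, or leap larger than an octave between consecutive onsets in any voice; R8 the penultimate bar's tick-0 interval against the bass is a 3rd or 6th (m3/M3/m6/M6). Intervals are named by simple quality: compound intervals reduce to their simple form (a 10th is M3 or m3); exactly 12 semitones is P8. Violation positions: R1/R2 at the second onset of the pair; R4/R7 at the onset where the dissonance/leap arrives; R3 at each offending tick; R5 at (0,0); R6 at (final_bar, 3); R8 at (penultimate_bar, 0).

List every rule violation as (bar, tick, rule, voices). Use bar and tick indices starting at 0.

bar 0: v0=D3 v1=D4 v2=F4 v3=A4 downbeat P5
bar 1: v0=C3 v1=G3 v2=G3 v3=B3 downbeat M7
bar 2: v0=B2 v1=G3 v2=B3 v3=D4 downbeat m3
bar 3: v0=A2 v1=F3 v2=A3 v3=B3 downbeat M2
bar 4: v0=C3 v1=F4 v2=G3 v3=D4 downbeat M2
bar 5: v0=C3 v1=A3 v2=C4 v3=E4 downbeat M3
bar 6: v0=D3 v1=D4 v2=F4 v3=A4 downbeat P5
  -> R5 @ bar 0 tick 0 v(0, 2): opens on m3
  -> R2 @ bar 1 tick 0 v(0, 1): D3/D4 P8 -> C3/G3 P5 similar
  -> R2 @ bar 1 tick 0 v(0, 2): D3/F4 m3 -> C3/G3 P5 similar
  -> R2 @ bar 1 tick 0 v(1, 2): D4/F4 m3 -> G3/G3 P1 similar
  -> R4 @ bar 1 tick 0 v(0, 3): C3/B3 M7 untreated
  -> R7 @ bar 1 tick 0 v(2,): F4->G3 leap 10st
  -> R7 @ bar 1 tick 0 v(3,): A4->B3 leap 10st
  -> R1 @ bar 3 tick 0 v(0, 2): B2/B3 P8 -> A2/A3 P8 similar
  -> R4 @ bar 3 tick 0 v(0, 3): A2/B3 M2 untreated
  -> R3 @ bar 4 tick 0 v(1, 2): F4 above G3
  -> R4 @ bar 4 tick 0 v(0, 1): C3/F4 P4 untreated
  -> R4 @ bar 4 tick 0 v(0, 3): C3/D4 M2 untreated
  -> R3 @ bar 4 tick 1 v(1, 2): F4 above G3
  -> R3 @ bar 4 tick 2 v(1, 2): F4 above G3
  -> R3 @ bar 4 tick 3 v(1, 2): F4 above G3
  -> R8 @ bar 5 tick 0 v(0, 2): penult P8 not 3rd/6th
  -> R1 @ bar 6 tick 0 v(1, 3): A3/E4 P5 -> D4/A4 P5 similar
  -> R2 @ bar 6 tick 0 v(0, 1): C3/A3 M6 -> D3/D4 P8 similar
  -> R2 @ bar 6 tick 0 v(0, 3): C3/E4 M3 -> D3/A4 P5 similar
  -> R6 @ bar 6 tick 3 v(0, 2): closes on m3

(0, 0, R5, (0, 2))
(1, 0, R2, (0, 1))
(1, 0, R2, (0, 2))
(1, 0, R2, (1, 2))
(1, 0, R4, (0, 3))
(1, 0, R7, (2,))
(1, 0, R7, (3,))
(3, 0, R1, (0, 2))
(3, 0, R4, (0, 3))
(4, 0, R3, (1, 2))
(4, 0, R4, (0, 1))
(4, 0, R4, (0, 3))
(4, 1, R3, (1, 2))
(4, 2, R3, (1, 2))
(4, 3, R3, (1, 2))
(5, 0, R8, (0, 2))
(6, 0, R1, (1, 3))
(6, 0, R2, (0, 1))
(6, 0, R2, (0, 3))
(6, 3, R6, (0, 2))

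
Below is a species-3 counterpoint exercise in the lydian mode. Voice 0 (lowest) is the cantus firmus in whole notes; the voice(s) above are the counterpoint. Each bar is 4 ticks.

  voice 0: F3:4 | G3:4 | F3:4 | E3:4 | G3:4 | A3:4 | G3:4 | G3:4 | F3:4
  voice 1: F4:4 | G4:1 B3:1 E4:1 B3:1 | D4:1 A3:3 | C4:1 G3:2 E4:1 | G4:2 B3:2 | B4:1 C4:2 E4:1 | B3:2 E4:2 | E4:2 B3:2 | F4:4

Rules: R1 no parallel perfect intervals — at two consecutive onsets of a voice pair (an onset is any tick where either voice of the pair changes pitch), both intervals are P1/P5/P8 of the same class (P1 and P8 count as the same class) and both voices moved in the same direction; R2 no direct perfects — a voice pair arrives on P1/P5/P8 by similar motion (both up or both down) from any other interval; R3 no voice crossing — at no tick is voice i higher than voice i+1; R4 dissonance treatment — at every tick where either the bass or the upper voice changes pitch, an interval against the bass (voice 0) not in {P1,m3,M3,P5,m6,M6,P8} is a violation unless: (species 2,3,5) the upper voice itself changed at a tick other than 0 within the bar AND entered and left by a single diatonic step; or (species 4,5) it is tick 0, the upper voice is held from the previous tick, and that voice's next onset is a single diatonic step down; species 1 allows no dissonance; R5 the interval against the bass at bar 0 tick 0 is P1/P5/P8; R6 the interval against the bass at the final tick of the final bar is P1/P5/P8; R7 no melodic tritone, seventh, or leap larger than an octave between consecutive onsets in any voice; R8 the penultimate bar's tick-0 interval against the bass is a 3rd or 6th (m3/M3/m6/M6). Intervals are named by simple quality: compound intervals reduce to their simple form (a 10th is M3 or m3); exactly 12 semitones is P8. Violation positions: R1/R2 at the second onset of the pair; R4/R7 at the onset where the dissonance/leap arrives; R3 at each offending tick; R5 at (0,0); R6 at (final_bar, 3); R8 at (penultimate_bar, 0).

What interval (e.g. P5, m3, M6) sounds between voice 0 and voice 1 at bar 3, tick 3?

voice 0=E3 voice 1=E4 -> P8

P8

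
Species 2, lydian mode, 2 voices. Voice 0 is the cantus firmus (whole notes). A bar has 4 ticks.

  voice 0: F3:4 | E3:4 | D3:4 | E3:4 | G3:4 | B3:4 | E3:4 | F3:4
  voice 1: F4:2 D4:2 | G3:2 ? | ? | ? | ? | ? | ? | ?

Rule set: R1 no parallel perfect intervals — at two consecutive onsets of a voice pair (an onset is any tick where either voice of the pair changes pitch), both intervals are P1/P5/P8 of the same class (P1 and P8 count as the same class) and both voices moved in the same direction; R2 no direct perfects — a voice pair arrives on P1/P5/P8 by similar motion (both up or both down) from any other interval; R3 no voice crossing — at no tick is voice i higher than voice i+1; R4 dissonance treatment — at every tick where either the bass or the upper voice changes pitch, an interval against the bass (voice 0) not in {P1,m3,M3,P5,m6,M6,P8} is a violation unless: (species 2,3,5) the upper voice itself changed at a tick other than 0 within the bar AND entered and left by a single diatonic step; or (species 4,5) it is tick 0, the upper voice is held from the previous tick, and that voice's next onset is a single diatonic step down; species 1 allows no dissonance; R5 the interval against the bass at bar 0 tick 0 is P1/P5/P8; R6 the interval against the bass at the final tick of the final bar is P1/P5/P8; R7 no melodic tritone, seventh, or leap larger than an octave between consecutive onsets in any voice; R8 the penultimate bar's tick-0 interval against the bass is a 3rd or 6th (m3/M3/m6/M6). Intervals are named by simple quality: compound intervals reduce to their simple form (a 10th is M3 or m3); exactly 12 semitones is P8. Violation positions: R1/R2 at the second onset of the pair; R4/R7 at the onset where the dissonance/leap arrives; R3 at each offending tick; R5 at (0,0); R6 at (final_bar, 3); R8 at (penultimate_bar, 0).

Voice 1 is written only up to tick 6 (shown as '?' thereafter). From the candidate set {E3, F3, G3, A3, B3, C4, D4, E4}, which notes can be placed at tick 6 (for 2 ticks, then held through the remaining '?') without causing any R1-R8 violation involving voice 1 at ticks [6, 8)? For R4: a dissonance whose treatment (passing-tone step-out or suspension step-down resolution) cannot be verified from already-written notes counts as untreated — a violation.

{B3, C4, E3, E4, G3}

E3: legal
F3: violates R4
G3: legal
A3: violates R4
B3: legal
C4: legal
D4: violates R4
E4: legal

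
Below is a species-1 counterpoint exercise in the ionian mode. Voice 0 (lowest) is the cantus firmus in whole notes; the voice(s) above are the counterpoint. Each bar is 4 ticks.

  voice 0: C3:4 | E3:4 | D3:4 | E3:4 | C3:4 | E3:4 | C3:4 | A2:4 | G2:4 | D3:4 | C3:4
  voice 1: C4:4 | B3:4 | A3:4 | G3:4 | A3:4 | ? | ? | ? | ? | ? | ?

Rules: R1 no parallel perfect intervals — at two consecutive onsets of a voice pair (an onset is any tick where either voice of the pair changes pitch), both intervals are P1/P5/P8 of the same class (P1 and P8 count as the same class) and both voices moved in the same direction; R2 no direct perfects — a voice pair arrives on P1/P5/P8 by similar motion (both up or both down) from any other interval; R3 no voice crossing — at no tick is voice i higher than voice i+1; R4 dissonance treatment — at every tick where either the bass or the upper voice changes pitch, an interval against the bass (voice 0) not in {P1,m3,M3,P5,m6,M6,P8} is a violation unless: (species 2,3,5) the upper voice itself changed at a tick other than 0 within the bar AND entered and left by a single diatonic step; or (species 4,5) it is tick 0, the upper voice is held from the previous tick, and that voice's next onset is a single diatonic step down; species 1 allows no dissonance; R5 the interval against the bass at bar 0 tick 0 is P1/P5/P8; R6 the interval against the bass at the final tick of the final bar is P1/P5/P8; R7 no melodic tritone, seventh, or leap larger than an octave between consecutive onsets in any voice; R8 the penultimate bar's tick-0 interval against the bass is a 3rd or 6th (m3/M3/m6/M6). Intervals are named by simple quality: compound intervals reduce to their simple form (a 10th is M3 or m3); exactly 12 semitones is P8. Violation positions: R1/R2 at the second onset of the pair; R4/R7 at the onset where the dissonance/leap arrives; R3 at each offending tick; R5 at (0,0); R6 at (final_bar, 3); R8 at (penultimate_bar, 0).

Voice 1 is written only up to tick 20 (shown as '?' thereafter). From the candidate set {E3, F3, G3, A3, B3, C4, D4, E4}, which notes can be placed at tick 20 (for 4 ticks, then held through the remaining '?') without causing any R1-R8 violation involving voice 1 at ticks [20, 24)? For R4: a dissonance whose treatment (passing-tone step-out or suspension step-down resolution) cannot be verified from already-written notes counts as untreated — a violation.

E3: legal
F3: violates R4
G3: legal
A3: violates R4
B3: violates R2
C4: legal
D4: violates R4
E4: violates R2

{C4, E3, G3}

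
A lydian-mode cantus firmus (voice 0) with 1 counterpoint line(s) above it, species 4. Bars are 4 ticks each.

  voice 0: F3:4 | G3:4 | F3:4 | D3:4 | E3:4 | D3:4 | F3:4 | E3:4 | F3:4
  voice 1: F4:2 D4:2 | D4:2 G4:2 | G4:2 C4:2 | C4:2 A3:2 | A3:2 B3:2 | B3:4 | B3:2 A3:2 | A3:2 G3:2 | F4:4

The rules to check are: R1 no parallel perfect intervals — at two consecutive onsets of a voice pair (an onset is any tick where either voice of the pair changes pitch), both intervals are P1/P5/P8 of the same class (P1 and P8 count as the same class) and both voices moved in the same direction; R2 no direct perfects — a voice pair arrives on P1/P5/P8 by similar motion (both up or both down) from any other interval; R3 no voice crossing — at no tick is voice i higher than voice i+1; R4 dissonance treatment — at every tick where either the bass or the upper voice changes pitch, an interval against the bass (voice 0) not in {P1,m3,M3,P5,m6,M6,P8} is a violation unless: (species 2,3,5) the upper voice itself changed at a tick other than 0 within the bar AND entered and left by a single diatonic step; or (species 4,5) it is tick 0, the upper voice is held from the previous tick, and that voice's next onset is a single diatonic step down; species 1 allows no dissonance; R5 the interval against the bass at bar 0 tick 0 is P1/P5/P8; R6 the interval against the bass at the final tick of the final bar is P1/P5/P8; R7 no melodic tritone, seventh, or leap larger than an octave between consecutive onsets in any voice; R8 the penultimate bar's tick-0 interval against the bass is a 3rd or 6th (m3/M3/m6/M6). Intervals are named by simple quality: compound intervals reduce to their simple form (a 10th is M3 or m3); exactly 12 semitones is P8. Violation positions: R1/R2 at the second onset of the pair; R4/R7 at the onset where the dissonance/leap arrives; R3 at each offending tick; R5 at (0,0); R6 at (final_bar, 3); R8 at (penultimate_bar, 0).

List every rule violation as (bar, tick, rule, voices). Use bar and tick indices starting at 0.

bar 0: v0=F3 v1=F4 downbeat P8
bar 1: v0=G3 v1=D4 downbeat P5
bar 2: v0=F3 v1=G4 downbeat M2
bar 3: v0=D3 v1=C4 downbeat m7
bar 4: v0=E3 v1=A3 downbeat P4
bar 5: v0=D3 v1=B3 downbeat M6
bar 6: v0=F3 v1=B3 downbeat TT
bar 7: v0=E3 v1=A3 downbeat P4
bar 8: v0=F3 v1=F4 downbeat P8
  -> R4 @ bar 2 tick 0 v(0, 1): F3/G4 M2 untreated
  -> R4 @ bar 3 tick 0 v(0, 1): D3/C4 m7 untreated
  -> R4 @ bar 4 tick 0 v(0, 1): E3/A3 P4 untreated
  -> R8 @ bar 7 tick 0 v(0, 1): penult P4 not 3rd/6th
  -> R2 @ bar 8 tick 0 v(0, 1): E3/G3 m3 -> F3/F4 P8 similar
  -> R7 @ bar 8 tick 0 v(1,): G3->F4 leap 10st

(2, 0, R4, (0, 1))
(3, 0, R4, (0, 1))
(4, 0, R4, (0, 1))
(7, 0, R8, (0, 1))
(8, 0, R2, (0, 1))
(8, 0, R7, (1,))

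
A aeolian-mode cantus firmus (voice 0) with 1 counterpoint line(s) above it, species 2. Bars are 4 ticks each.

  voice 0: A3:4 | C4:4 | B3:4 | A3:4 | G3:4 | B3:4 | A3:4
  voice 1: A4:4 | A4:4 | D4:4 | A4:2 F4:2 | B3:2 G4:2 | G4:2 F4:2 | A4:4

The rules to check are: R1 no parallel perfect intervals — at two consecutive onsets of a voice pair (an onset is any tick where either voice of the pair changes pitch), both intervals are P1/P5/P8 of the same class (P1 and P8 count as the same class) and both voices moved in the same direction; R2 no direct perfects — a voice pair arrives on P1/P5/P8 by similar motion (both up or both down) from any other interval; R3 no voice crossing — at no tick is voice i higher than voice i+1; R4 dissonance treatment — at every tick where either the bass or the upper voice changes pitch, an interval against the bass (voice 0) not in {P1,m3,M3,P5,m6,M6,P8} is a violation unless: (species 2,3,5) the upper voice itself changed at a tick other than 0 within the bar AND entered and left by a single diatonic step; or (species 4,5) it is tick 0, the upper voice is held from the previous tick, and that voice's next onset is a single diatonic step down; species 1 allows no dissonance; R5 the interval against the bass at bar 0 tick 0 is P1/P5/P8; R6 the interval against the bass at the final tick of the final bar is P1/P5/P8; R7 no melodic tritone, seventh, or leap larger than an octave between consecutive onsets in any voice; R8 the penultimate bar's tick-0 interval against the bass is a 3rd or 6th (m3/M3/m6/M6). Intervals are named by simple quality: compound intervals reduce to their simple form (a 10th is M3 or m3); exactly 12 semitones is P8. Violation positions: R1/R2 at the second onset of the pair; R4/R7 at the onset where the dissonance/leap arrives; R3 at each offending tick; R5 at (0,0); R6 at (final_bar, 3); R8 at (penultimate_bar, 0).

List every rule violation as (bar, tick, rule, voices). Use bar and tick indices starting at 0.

bar 0: v0=A3 v1=A4 downbeat P8
bar 1: v0=C4 v1=A4 downbeat M6
bar 2: v0=B3 v1=D4 downbeat m3
bar 3: v0=A3 v1=A4 downbeat P8
bar 4: v0=G3 v1=B3 downbeat M3
bar 5: v0=B3 v1=G4 downbeat m6
bar 6: v0=A3 v1=A4 downbeat P8
  -> R7 @ bar 4 tick 0 v(1,): F4->B3 leap 6st
  -> R4 @ bar 5 tick 2 v(0, 1): B3/F4 TT untreated

(4, 0, R7, (1,))
(5, 2, R4, (0, 1))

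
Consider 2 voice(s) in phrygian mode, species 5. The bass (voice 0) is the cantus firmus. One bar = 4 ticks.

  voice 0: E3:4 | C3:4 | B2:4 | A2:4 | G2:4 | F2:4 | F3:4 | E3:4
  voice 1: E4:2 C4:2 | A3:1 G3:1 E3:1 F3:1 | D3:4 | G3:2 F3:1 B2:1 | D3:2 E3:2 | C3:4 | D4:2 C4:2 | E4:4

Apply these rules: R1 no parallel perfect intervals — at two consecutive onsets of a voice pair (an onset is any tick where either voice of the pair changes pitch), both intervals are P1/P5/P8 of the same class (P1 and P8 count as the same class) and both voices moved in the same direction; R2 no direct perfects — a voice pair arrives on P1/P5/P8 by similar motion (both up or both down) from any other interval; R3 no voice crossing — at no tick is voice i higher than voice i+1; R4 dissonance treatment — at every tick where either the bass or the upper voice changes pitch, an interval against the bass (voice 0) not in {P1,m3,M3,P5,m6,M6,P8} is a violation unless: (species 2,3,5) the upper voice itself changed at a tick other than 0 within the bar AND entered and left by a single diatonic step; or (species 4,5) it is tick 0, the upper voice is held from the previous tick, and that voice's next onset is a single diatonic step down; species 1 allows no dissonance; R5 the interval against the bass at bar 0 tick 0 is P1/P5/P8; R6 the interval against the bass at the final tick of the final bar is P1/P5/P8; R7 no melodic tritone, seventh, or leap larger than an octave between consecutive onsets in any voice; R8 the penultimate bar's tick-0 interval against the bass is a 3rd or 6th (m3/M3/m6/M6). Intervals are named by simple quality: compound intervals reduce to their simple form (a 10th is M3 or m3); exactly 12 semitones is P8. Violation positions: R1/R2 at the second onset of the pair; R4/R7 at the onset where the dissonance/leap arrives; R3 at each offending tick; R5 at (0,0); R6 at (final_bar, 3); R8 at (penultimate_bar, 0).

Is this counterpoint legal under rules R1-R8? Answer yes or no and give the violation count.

bar 0: v0=E3 v1=E4 (P8)
bar 1: v0=C3 v1=A3 (M6)
bar 2: v0=B2 v1=D3 (m3)
bar 3: v0=A2 v1=G3 (m7)
bar 4: v0=G2 v1=D3 (P5)
bar 5: v0=F2 v1=C3 (P5)
bar 6: v0=F3 v1=D4 (M6)
bar 7: v0=E3 v1=E4 (P8)
  R4 @ bar1.3: C3/F3 P4 untreated
  R4 @ bar3.0: A2/G3 m7 untreated
  R4 @ bar3.3: A2/B2 M2 untreated
  R7 @ bar3.3: F3->B2 leap 6st
  R2 @ bar5.0: G2/E3 M6 -> F2/C3 P5 similar
  R7 @ bar6.0: C3->D4 leap 14st

No (6 violations)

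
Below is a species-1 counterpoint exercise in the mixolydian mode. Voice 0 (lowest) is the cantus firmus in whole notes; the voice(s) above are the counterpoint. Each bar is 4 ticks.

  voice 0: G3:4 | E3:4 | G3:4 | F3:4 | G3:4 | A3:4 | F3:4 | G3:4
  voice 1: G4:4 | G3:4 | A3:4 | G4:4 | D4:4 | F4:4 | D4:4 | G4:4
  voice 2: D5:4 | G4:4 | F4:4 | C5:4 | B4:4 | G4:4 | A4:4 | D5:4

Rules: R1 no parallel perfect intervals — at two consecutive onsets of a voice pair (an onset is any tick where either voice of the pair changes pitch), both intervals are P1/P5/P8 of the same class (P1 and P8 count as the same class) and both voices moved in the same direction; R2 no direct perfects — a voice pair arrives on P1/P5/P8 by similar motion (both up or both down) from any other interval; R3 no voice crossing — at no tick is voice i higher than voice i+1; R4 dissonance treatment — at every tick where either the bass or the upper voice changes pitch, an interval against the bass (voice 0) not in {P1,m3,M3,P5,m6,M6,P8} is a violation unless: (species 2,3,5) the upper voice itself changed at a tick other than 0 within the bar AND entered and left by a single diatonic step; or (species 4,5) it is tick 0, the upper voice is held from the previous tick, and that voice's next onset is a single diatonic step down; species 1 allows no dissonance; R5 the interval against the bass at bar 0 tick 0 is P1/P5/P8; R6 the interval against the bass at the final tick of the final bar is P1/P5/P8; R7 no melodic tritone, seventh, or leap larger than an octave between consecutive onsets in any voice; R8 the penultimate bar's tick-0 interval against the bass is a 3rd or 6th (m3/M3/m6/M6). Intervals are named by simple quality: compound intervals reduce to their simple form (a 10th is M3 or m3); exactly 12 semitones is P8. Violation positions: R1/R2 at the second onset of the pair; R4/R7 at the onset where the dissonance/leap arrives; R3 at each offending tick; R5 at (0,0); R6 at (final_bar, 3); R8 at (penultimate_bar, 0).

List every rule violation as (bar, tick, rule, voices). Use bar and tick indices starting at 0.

bar 0: v0=G3 v1=G4 v2=D5 downbeat P5
bar 1: v0=E3 v1=G3 v2=G4 downbeat m3
bar 2: v0=G3 v1=A3 v2=F4 downbeat m7
bar 3: v0=F3 v1=G4 v2=C5 downbeat P5
bar 4: v0=G3 v1=D4 v2=B4 downbeat M3
bar 5: v0=A3 v1=F4 v2=G4 downbeat m7
bar 6: v0=F3 v1=D4 v2=A4 downbeat M3
bar 7: v0=G3 v1=G4 v2=D5 downbeat P5
  -> R2 @ bar 1 tick 0 v(1, 2): G4/D5 P5 -> G3/G4 P8 similar
  -> R4 @ bar 2 tick 0 v(0, 1): G3/A3 M2 untreated
  -> R4 @ bar 2 tick 0 v(0, 2): G3/F4 m7 untreated
  -> R4 @ bar 3 tick 0 v(0, 1): F3/G4 M2 untreated
  -> R7 @ bar 3 tick 0 v(1,): A3->G4 leap 10st
  -> R4 @ bar 5 tick 0 v(0, 2): A3/G4 m7 untreated
  -> R1 @ bar 7 tick 0 v(1, 2): D4/A4 P5 -> G4/D5 P5 similar
  -> R2 @ bar 7 tick 0 v(0, 1): F3/D4 M6 -> G3/G4 P8 similar
  -> R2 @ bar 7 tick 0 v(0, 2): F3/A4 M3 -> G3/D5 P5 similar

(1, 0, R2, (1, 2))
(2, 0, R4, (0, 1))
(2, 0, R4, (0, 2))
(3, 0, R4, (0, 1))
(3, 0, R7, (1,))
(5, 0, R4, (0, 2))
(7, 0, R1, (1, 2))
(7, 0, R2, (0, 1))
(7, 0, R2, (0, 2))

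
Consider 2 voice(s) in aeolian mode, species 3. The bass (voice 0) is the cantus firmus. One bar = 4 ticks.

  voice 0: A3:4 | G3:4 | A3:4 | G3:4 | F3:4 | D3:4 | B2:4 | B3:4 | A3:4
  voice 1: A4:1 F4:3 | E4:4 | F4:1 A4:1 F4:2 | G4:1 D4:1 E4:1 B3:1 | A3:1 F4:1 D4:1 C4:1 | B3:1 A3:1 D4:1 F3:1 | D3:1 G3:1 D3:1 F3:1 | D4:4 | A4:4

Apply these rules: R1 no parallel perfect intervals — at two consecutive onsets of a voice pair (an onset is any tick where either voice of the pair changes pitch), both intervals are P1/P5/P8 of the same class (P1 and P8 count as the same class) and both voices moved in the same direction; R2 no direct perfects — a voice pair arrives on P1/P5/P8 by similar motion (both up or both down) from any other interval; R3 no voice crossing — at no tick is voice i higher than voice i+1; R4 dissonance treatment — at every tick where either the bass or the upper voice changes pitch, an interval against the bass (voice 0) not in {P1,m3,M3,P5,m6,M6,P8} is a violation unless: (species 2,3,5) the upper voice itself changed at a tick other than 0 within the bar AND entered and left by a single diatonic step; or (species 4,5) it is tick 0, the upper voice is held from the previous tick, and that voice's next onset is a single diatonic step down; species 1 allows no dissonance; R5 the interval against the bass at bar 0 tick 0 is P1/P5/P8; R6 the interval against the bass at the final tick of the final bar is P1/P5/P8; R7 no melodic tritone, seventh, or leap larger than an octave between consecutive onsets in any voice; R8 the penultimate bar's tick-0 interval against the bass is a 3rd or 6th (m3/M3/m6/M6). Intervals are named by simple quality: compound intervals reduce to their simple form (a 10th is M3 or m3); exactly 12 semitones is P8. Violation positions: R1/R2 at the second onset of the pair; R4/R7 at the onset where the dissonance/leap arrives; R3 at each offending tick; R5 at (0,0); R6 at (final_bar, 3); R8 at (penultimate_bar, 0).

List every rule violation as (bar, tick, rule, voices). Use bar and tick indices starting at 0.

bar 0: v0=A3 v1=A4 downbeat P8
bar 1: v0=G3 v1=E4 downbeat M6
bar 2: v0=A3 v1=F4 downbeat m6
bar 3: v0=G3 v1=G4 downbeat P8
bar 4: v0=F3 v1=A3 downbeat M3
bar 5: v0=D3 v1=B3 downbeat M6
bar 6: v0=B2 v1=D3 downbeat m3
bar 7: v0=B3 v1=D4 downbeat m3
bar 8: v0=A3 v1=A4 downbeat P8
  -> R4 @ bar 6 tick 3 v(0, 1): B2/F3 TT untreated

(6, 3, R4, (0, 1))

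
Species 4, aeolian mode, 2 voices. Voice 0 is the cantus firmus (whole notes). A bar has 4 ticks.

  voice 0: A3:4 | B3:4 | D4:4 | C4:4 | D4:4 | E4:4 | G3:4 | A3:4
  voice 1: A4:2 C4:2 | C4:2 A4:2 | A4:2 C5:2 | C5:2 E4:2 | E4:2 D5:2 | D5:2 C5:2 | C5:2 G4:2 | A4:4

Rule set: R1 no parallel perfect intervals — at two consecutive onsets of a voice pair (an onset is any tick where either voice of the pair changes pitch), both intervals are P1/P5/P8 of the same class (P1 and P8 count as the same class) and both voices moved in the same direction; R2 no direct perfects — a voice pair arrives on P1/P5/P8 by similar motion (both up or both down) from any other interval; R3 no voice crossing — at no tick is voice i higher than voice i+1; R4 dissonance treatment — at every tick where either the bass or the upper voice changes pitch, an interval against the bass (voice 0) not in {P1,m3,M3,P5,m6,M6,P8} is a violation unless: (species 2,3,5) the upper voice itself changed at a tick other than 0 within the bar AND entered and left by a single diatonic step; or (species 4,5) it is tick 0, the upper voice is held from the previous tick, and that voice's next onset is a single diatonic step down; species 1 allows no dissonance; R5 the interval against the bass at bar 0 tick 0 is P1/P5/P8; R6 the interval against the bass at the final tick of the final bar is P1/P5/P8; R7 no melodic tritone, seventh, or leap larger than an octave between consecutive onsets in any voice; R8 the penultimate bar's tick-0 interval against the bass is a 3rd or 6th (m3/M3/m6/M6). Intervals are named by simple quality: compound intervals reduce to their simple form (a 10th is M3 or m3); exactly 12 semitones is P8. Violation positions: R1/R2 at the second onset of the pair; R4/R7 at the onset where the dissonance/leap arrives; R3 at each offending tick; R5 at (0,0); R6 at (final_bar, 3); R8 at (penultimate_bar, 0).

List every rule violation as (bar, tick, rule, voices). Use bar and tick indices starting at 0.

bar 0: v0=A3 v1=A4 downbeat P8
bar 1: v0=B3 v1=C4 downbeat m2
bar 2: v0=D4 v1=A4 downbeat P5
bar 3: v0=C4 v1=C5 downbeat P8
bar 4: v0=D4 v1=E4 downbeat M2
bar 5: v0=E4 v1=D5 downbeat m7
bar 6: v0=G3 v1=C5 downbeat P4
bar 7: v0=A3 v1=A4 downbeat P8
  -> R4 @ bar 1 tick 0 v(0, 1): B3/C4 m2 untreated
  -> R4 @ bar 1 tick 2 v(0, 1): B3/A4 m7 untreated
  -> R4 @ bar 2 tick 2 v(0, 1): D4/C5 m7 untreated
  -> R4 @ bar 4 tick 0 v(0, 1): D4/E4 M2 untreated
  -> R7 @ bar 4 tick 2 v(1,): E4->D5 leap 10st
  -> R4 @ bar 6 tick 0 v(0, 1): G3/C5 P4 untreated
  -> R8 @ bar 6 tick 0 v(0, 1): penult P4 not 3rd/6th
  -> R1 @ bar 7 tick 0 v(0, 1): G3/G4 P8 -> A3/A4 P8 similar

(1, 0, R4, (0, 1))
(1, 2, R4, (0, 1))
(2, 2, R4, (0, 1))
(4, 0, R4, (0, 1))
(4, 2, R7, (1,))
(6, 0, R4, (0, 1))
(6, 0, R8, (0, 1))
(7, 0, R1, (0, 1))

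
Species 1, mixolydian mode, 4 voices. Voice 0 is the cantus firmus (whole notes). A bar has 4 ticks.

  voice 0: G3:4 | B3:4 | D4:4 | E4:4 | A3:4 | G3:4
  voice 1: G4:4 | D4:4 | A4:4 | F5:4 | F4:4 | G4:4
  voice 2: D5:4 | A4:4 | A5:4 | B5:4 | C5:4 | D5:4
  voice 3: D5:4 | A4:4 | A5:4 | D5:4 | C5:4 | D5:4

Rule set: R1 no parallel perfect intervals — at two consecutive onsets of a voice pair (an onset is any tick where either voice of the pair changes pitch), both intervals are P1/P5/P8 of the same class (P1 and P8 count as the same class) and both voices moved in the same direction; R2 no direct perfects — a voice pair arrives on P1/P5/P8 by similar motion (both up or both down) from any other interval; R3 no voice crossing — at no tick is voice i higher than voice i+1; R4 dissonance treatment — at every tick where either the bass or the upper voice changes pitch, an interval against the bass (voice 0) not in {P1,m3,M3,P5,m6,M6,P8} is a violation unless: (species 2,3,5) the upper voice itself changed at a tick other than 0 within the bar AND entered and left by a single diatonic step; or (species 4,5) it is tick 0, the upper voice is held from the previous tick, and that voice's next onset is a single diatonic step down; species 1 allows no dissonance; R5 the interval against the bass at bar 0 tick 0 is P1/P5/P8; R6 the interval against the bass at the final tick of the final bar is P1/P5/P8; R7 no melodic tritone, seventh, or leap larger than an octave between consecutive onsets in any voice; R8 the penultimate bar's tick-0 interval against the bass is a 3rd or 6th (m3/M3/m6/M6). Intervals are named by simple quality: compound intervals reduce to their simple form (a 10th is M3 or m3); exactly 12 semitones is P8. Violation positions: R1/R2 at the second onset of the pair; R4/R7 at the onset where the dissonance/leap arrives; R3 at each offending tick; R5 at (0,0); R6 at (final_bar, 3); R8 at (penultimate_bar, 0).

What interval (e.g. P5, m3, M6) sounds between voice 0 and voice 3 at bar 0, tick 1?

voice 0=G3 voice 3=D5 -> P5

P5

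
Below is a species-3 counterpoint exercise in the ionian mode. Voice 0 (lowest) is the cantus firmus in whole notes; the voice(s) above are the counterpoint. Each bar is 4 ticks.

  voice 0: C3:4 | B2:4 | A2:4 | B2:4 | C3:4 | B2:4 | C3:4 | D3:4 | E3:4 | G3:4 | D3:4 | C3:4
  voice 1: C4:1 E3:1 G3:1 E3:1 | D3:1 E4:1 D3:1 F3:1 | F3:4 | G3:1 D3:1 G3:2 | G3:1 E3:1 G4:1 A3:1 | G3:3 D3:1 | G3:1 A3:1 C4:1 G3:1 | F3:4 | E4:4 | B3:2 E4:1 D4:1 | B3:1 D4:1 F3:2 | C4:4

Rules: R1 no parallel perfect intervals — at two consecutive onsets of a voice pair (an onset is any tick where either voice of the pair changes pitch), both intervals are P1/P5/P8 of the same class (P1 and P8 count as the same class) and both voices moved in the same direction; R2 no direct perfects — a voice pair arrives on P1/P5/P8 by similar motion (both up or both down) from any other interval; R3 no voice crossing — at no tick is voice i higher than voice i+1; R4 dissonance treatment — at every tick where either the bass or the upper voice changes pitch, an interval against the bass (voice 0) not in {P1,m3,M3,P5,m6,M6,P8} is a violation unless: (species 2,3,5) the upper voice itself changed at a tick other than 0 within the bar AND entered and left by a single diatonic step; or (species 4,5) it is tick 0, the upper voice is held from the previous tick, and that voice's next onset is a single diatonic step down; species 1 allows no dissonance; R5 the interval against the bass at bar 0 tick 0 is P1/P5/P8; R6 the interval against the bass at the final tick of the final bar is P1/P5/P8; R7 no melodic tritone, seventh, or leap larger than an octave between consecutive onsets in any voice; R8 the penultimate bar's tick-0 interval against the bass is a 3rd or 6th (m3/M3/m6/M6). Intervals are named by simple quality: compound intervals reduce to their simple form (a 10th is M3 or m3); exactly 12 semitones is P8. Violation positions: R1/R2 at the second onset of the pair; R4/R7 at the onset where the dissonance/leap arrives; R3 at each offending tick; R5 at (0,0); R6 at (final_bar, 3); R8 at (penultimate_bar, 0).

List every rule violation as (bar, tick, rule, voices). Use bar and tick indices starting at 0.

(1, 1, R4, (0, 1))
(1, 1, R7, (1,))
(1, 2, R7, (1,))
(1, 3, R4, (0, 1))
(4, 2, R7, (1,))
(4, 3, R7, (1,))
(6, 0, R2, (0, 1))
(8, 0, R2, (0, 1))
(8, 0, R7, (1,))

bar 0: v0=C3 v1=C4 downbeat P8
bar 1: v0=B2 v1=D3 downbeat m3
bar 2: v0=A2 v1=F3 downbeat m6
bar 3: v0=B2 v1=G3 downbeat m6
bar 4: v0=C3 v1=G3 downbeat P5
bar 5: v0=B2 v1=G3 downbeat m6
bar 6: v0=C3 v1=G3 downbeat P5
bar 7: v0=D3 v1=F3 downbeat m3
bar 8: v0=E3 v1=E4 downbeat P8
bar 9: v0=G3 v1=B3 downbeat M3
bar 10: v0=D3 v1=B3 downbeat M6
bar 11: v0=C3 v1=C4 downbeat P8
  -> R4 @ bar 1 tick 1 v(0, 1): B2/E4 P4 untreated
  -> R7 @ bar 1 tick 1 v(1,): D3->E4 leap 14st
  -> R7 @ bar 1 tick 2 v(1,): E4->D3 leap 14st
  -> R4 @ bar 1 tick 3 v(0, 1): B2/F3 TT untreated
  -> R7 @ bar 4 tick 2 v(1,): E3->G4 leap 15st
  -> R7 @ bar 4 tick 3 v(1,): G4->A3 leap 10st
  -> R2 @ bar 6 tick 0 v(0, 1): B2/D3 m3 -> C3/G3 P5 similar
  -> R2 @ bar 8 tick 0 v(0, 1): D3/F3 m3 -> E3/E4 P8 similar
  -> R7 @ bar 8 tick 0 v(1,): F3->E4 leap 11st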